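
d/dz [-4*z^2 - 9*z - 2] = -8*z - 9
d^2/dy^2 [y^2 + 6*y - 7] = 2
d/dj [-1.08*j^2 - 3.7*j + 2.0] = -2.16*j - 3.7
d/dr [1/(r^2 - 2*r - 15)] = 2*(1 - r)/(-r^2 + 2*r + 15)^2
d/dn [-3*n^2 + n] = 1 - 6*n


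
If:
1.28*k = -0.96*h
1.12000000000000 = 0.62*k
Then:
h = -2.41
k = 1.81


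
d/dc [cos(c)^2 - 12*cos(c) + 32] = 2*(6 - cos(c))*sin(c)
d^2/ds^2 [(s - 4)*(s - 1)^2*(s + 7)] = 12*s^2 + 6*s - 66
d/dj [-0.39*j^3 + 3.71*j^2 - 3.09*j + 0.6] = -1.17*j^2 + 7.42*j - 3.09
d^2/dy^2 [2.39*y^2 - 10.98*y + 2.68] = 4.78000000000000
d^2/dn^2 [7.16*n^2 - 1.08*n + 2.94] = 14.3200000000000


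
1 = 1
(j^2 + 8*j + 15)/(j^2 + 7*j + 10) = (j + 3)/(j + 2)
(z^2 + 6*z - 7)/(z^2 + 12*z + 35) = (z - 1)/(z + 5)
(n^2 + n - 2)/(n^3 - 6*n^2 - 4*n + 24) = (n - 1)/(n^2 - 8*n + 12)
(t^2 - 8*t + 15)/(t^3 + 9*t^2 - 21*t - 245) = (t - 3)/(t^2 + 14*t + 49)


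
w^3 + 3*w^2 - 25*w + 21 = (w - 3)*(w - 1)*(w + 7)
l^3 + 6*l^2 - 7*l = l*(l - 1)*(l + 7)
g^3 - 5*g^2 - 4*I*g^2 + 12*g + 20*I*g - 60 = (g - 5)*(g - 6*I)*(g + 2*I)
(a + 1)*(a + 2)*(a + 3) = a^3 + 6*a^2 + 11*a + 6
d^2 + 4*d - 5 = (d - 1)*(d + 5)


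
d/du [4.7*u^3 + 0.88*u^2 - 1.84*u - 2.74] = 14.1*u^2 + 1.76*u - 1.84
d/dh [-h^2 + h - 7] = 1 - 2*h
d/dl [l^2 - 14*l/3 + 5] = 2*l - 14/3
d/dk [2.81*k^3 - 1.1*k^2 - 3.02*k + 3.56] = 8.43*k^2 - 2.2*k - 3.02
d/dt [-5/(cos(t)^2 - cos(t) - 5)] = 5*(1 - 2*cos(t))*sin(t)/(sin(t)^2 + cos(t) + 4)^2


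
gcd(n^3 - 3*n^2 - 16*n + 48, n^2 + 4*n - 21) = n - 3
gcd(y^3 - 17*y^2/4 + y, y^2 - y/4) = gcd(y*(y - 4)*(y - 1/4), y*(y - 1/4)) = y^2 - y/4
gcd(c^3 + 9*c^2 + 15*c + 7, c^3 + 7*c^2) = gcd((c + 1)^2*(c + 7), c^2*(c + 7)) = c + 7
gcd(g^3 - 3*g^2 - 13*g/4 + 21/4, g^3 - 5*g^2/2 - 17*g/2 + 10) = g - 1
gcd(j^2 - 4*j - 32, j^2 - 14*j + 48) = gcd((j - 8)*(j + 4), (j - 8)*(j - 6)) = j - 8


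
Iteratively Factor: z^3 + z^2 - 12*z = (z + 4)*(z^2 - 3*z) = z*(z + 4)*(z - 3)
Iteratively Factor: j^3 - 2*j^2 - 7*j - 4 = (j - 4)*(j^2 + 2*j + 1) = (j - 4)*(j + 1)*(j + 1)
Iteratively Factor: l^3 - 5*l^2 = (l)*(l^2 - 5*l) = l^2*(l - 5)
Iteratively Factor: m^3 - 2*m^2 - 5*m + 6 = (m + 2)*(m^2 - 4*m + 3) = (m - 3)*(m + 2)*(m - 1)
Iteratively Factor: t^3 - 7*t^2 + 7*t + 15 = (t + 1)*(t^2 - 8*t + 15) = (t - 3)*(t + 1)*(t - 5)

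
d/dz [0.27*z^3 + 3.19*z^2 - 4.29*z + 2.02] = 0.81*z^2 + 6.38*z - 4.29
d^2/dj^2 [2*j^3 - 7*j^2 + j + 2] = 12*j - 14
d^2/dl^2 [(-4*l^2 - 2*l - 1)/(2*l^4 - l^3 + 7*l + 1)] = 6*(-16*l^8 - 8*l^7 - 4*l^6 + 120*l^5 + 30*l^4 - 10*l^3 + 7*l^2 - l - 13)/(8*l^12 - 12*l^11 + 6*l^10 + 83*l^9 - 72*l^8 + 9*l^7 + 297*l^6 - 63*l^5 - 36*l^4 + 340*l^3 + 147*l^2 + 21*l + 1)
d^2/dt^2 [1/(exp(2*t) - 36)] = 4*(exp(2*t) + 36)*exp(2*t)/(exp(2*t) - 36)^3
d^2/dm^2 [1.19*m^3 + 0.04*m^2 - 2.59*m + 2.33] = 7.14*m + 0.08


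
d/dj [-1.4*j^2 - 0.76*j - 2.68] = -2.8*j - 0.76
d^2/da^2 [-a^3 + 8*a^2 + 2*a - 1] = 16 - 6*a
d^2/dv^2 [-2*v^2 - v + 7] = -4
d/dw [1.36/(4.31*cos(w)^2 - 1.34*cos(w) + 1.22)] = (11.7232*cos(w) - 1.8224)*sin(w)/(4.31*cos(w)^2 - 1.34*cos(w) + 1.22)^2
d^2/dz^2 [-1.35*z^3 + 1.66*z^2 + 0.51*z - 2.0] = 3.32 - 8.1*z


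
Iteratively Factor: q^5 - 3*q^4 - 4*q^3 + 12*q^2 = (q - 2)*(q^4 - q^3 - 6*q^2) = (q - 2)*(q + 2)*(q^3 - 3*q^2) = q*(q - 2)*(q + 2)*(q^2 - 3*q) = q^2*(q - 2)*(q + 2)*(q - 3)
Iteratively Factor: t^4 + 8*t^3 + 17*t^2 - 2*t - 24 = (t + 4)*(t^3 + 4*t^2 + t - 6) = (t + 2)*(t + 4)*(t^2 + 2*t - 3) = (t - 1)*(t + 2)*(t + 4)*(t + 3)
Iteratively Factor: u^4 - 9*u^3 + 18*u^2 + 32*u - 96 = (u + 2)*(u^3 - 11*u^2 + 40*u - 48) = (u - 4)*(u + 2)*(u^2 - 7*u + 12) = (u - 4)*(u - 3)*(u + 2)*(u - 4)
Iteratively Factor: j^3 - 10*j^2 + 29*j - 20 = (j - 5)*(j^2 - 5*j + 4) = (j - 5)*(j - 1)*(j - 4)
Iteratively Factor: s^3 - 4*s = (s + 2)*(s^2 - 2*s) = (s - 2)*(s + 2)*(s)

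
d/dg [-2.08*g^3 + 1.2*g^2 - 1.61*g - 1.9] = -6.24*g^2 + 2.4*g - 1.61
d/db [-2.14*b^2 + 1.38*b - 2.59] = 1.38 - 4.28*b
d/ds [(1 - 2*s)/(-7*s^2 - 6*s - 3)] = 2*(-7*s^2 + 7*s + 6)/(49*s^4 + 84*s^3 + 78*s^2 + 36*s + 9)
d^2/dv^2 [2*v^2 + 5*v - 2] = 4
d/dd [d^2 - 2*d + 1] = 2*d - 2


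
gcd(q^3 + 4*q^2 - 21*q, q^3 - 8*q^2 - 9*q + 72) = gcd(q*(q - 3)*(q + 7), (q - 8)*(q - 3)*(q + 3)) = q - 3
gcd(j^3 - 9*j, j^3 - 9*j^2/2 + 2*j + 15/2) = j - 3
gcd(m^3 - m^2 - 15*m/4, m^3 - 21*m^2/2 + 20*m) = m^2 - 5*m/2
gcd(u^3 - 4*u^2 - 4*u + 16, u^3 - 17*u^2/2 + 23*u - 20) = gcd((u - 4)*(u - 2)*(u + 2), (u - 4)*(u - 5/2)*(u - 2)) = u^2 - 6*u + 8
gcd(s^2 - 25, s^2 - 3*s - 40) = s + 5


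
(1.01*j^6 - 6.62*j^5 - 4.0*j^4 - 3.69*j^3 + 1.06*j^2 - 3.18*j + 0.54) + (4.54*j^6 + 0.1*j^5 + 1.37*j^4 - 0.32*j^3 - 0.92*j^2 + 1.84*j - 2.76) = 5.55*j^6 - 6.52*j^5 - 2.63*j^4 - 4.01*j^3 + 0.14*j^2 - 1.34*j - 2.22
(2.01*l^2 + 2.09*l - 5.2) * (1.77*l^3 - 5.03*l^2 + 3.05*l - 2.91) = 3.5577*l^5 - 6.411*l^4 - 13.5862*l^3 + 26.6814*l^2 - 21.9419*l + 15.132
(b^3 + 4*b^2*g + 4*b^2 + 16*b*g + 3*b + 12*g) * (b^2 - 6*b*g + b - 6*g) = b^5 - 2*b^4*g + 5*b^4 - 24*b^3*g^2 - 10*b^3*g + 7*b^3 - 120*b^2*g^2 - 14*b^2*g + 3*b^2 - 168*b*g^2 - 6*b*g - 72*g^2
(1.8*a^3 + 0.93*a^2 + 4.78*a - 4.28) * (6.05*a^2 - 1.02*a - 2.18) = 10.89*a^5 + 3.7905*a^4 + 24.0464*a^3 - 32.797*a^2 - 6.0548*a + 9.3304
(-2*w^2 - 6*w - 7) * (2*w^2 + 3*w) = -4*w^4 - 18*w^3 - 32*w^2 - 21*w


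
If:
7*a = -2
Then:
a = -2/7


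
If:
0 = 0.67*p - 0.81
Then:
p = 1.21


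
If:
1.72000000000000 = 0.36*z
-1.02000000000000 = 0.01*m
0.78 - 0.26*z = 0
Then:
No Solution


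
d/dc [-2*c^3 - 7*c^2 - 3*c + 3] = -6*c^2 - 14*c - 3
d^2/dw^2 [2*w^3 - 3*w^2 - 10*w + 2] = 12*w - 6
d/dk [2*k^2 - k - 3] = 4*k - 1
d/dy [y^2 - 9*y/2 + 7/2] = 2*y - 9/2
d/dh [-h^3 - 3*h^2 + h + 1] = -3*h^2 - 6*h + 1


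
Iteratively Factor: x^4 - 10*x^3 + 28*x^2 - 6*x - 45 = (x - 3)*(x^3 - 7*x^2 + 7*x + 15) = (x - 5)*(x - 3)*(x^2 - 2*x - 3) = (x - 5)*(x - 3)^2*(x + 1)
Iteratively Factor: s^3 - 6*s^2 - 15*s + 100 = (s - 5)*(s^2 - s - 20) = (s - 5)^2*(s + 4)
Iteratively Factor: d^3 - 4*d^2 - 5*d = (d + 1)*(d^2 - 5*d) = (d - 5)*(d + 1)*(d)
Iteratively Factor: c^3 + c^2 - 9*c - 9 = (c + 3)*(c^2 - 2*c - 3) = (c + 1)*(c + 3)*(c - 3)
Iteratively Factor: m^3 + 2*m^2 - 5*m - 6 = (m - 2)*(m^2 + 4*m + 3) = (m - 2)*(m + 3)*(m + 1)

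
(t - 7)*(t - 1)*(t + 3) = t^3 - 5*t^2 - 17*t + 21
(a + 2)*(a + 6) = a^2 + 8*a + 12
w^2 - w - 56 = (w - 8)*(w + 7)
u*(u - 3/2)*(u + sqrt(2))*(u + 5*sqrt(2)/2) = u^4 - 3*u^3/2 + 7*sqrt(2)*u^3/2 - 21*sqrt(2)*u^2/4 + 5*u^2 - 15*u/2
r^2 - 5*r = r*(r - 5)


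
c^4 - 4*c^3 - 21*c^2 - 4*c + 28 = (c - 7)*(c - 1)*(c + 2)^2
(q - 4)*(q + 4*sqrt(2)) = q^2 - 4*q + 4*sqrt(2)*q - 16*sqrt(2)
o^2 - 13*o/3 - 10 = (o - 6)*(o + 5/3)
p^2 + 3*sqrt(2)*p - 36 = (p - 3*sqrt(2))*(p + 6*sqrt(2))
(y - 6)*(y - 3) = y^2 - 9*y + 18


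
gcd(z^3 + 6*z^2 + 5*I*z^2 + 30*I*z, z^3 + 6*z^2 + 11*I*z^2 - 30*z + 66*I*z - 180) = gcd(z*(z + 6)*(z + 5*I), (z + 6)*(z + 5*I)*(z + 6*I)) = z^2 + z*(6 + 5*I) + 30*I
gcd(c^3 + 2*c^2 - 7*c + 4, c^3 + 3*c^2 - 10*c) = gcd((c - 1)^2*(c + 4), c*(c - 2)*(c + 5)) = 1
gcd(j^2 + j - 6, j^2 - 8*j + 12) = j - 2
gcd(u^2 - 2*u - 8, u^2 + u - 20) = u - 4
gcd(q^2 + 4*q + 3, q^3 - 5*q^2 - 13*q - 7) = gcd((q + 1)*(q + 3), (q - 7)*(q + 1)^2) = q + 1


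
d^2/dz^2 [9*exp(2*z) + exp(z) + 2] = (36*exp(z) + 1)*exp(z)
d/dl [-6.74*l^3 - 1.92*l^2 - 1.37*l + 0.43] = -20.22*l^2 - 3.84*l - 1.37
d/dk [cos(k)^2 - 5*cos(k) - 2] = (5 - 2*cos(k))*sin(k)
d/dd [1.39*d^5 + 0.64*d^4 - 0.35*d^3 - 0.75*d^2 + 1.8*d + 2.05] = 6.95*d^4 + 2.56*d^3 - 1.05*d^2 - 1.5*d + 1.8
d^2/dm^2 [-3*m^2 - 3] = -6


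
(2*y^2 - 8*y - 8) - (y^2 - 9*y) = y^2 + y - 8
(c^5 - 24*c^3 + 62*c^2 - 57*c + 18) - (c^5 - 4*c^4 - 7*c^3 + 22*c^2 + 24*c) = 4*c^4 - 17*c^3 + 40*c^2 - 81*c + 18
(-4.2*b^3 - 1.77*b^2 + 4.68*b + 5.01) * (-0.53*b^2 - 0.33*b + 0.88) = 2.226*b^5 + 2.3241*b^4 - 5.5923*b^3 - 5.7573*b^2 + 2.4651*b + 4.4088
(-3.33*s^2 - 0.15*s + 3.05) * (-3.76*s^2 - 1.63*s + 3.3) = 12.5208*s^4 + 5.9919*s^3 - 22.2125*s^2 - 5.4665*s + 10.065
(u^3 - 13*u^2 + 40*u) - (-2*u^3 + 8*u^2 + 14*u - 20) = 3*u^3 - 21*u^2 + 26*u + 20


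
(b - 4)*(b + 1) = b^2 - 3*b - 4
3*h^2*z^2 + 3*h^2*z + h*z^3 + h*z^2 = z*(3*h + z)*(h*z + h)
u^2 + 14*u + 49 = (u + 7)^2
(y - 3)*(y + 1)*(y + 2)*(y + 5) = y^4 + 5*y^3 - 7*y^2 - 41*y - 30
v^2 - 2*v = v*(v - 2)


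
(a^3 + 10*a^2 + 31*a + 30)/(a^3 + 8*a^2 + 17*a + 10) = (a + 3)/(a + 1)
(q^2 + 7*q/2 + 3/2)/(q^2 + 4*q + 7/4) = 2*(q + 3)/(2*q + 7)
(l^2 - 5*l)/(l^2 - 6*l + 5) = l/(l - 1)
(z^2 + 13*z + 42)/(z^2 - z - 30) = (z^2 + 13*z + 42)/(z^2 - z - 30)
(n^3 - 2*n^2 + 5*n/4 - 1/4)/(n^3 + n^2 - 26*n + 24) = (n^2 - n + 1/4)/(n^2 + 2*n - 24)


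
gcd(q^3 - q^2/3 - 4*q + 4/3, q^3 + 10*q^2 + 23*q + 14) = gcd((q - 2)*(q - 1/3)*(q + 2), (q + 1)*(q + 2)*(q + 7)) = q + 2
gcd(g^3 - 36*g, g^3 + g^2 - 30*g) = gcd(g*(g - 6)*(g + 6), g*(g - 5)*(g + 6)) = g^2 + 6*g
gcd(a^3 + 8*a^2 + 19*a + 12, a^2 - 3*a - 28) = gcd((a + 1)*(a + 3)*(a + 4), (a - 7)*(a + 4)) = a + 4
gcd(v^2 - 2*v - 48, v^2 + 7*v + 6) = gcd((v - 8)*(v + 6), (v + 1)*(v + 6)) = v + 6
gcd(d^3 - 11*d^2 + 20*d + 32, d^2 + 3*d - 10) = 1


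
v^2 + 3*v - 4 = (v - 1)*(v + 4)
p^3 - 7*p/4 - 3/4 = (p - 3/2)*(p + 1/2)*(p + 1)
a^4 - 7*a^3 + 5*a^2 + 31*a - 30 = (a - 5)*(a - 3)*(a - 1)*(a + 2)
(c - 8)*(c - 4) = c^2 - 12*c + 32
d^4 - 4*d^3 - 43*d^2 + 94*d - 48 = (d - 8)*(d - 1)^2*(d + 6)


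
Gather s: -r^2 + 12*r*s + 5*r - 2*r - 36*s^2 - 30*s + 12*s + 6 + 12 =-r^2 + 3*r - 36*s^2 + s*(12*r - 18) + 18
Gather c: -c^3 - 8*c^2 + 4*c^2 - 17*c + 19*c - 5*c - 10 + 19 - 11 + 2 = -c^3 - 4*c^2 - 3*c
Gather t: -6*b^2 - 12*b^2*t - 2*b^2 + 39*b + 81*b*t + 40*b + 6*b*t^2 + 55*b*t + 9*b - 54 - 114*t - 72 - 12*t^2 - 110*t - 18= -8*b^2 + 88*b + t^2*(6*b - 12) + t*(-12*b^2 + 136*b - 224) - 144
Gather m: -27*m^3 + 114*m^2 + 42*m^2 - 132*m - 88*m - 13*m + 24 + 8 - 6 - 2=-27*m^3 + 156*m^2 - 233*m + 24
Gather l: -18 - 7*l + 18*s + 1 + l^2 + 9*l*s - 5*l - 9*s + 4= l^2 + l*(9*s - 12) + 9*s - 13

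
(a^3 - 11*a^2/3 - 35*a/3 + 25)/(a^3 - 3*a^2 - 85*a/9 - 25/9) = 3*(3*a^2 + 4*a - 15)/(9*a^2 + 18*a + 5)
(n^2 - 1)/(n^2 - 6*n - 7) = (n - 1)/(n - 7)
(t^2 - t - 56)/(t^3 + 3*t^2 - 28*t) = (t - 8)/(t*(t - 4))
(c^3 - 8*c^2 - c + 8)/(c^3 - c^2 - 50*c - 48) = (c - 1)/(c + 6)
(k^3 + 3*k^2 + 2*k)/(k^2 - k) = (k^2 + 3*k + 2)/(k - 1)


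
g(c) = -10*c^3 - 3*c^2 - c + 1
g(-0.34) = 1.39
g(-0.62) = 2.85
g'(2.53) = -208.21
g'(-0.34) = -2.43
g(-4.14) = 663.30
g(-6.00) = 2059.00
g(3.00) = -299.00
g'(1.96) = -128.01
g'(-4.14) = -490.35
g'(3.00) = -289.00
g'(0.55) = -13.38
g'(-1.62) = -70.01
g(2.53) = -182.68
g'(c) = -30*c^2 - 6*c - 1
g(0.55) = -2.12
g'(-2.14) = -125.55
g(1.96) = -87.78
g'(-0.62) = -8.81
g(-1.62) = 37.26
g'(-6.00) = -1045.00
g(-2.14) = 87.40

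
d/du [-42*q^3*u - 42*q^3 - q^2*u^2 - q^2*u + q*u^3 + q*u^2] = q*(-42*q^2 - 2*q*u - q + 3*u^2 + 2*u)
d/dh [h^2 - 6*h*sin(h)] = -6*h*cos(h) + 2*h - 6*sin(h)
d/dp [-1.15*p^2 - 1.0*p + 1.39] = -2.3*p - 1.0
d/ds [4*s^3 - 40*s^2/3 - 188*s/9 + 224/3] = 12*s^2 - 80*s/3 - 188/9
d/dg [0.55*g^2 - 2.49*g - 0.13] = 1.1*g - 2.49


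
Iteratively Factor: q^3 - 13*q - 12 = (q + 3)*(q^2 - 3*q - 4) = (q + 1)*(q + 3)*(q - 4)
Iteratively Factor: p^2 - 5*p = (p)*(p - 5)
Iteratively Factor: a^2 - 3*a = (a)*(a - 3)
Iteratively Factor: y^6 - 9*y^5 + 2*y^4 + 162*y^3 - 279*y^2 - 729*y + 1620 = (y + 3)*(y^5 - 12*y^4 + 38*y^3 + 48*y^2 - 423*y + 540) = (y - 4)*(y + 3)*(y^4 - 8*y^3 + 6*y^2 + 72*y - 135) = (y - 4)*(y - 3)*(y + 3)*(y^3 - 5*y^2 - 9*y + 45) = (y - 5)*(y - 4)*(y - 3)*(y + 3)*(y^2 - 9) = (y - 5)*(y - 4)*(y - 3)*(y + 3)^2*(y - 3)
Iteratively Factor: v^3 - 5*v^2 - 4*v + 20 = (v - 2)*(v^2 - 3*v - 10) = (v - 2)*(v + 2)*(v - 5)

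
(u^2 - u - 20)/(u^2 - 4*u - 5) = (u + 4)/(u + 1)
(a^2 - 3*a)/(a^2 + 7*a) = (a - 3)/(a + 7)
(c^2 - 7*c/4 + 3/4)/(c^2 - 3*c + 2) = (c - 3/4)/(c - 2)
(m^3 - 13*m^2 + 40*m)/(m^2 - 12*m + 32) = m*(m - 5)/(m - 4)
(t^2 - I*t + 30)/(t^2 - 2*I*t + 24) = (t + 5*I)/(t + 4*I)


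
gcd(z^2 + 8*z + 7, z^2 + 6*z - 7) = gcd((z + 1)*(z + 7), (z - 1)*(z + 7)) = z + 7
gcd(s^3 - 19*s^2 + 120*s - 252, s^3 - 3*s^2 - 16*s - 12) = s - 6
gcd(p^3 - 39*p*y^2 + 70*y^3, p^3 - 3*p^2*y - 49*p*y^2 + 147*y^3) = p + 7*y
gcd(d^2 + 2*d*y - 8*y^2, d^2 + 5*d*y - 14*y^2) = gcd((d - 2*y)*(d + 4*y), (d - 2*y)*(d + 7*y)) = -d + 2*y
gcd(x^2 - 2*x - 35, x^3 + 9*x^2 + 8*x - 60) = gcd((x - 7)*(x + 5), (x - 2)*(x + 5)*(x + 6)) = x + 5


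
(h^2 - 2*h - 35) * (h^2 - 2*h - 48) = h^4 - 4*h^3 - 79*h^2 + 166*h + 1680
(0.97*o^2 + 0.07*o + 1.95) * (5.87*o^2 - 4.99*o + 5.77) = 5.6939*o^4 - 4.4294*o^3 + 16.6941*o^2 - 9.3266*o + 11.2515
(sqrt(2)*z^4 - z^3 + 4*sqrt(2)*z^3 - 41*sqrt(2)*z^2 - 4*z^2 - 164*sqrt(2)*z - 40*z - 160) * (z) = sqrt(2)*z^5 - z^4 + 4*sqrt(2)*z^4 - 41*sqrt(2)*z^3 - 4*z^3 - 164*sqrt(2)*z^2 - 40*z^2 - 160*z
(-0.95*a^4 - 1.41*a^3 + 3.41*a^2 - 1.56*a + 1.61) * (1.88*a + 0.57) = -1.786*a^5 - 3.1923*a^4 + 5.6071*a^3 - 0.9891*a^2 + 2.1376*a + 0.9177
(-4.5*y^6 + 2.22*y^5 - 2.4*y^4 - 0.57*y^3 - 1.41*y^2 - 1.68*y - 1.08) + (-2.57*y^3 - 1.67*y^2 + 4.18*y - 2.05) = -4.5*y^6 + 2.22*y^5 - 2.4*y^4 - 3.14*y^3 - 3.08*y^2 + 2.5*y - 3.13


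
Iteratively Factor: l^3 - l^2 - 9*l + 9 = (l - 3)*(l^2 + 2*l - 3) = (l - 3)*(l - 1)*(l + 3)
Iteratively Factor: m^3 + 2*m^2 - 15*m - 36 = (m + 3)*(m^2 - m - 12) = (m + 3)^2*(m - 4)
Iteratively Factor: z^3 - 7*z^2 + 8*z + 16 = (z - 4)*(z^2 - 3*z - 4) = (z - 4)*(z + 1)*(z - 4)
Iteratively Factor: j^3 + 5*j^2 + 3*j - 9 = (j + 3)*(j^2 + 2*j - 3) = (j + 3)^2*(j - 1)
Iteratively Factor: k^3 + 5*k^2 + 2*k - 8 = (k - 1)*(k^2 + 6*k + 8) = (k - 1)*(k + 4)*(k + 2)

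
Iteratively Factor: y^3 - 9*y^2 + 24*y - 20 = (y - 5)*(y^2 - 4*y + 4) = (y - 5)*(y - 2)*(y - 2)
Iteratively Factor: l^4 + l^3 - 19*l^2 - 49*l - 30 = (l + 2)*(l^3 - l^2 - 17*l - 15) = (l + 2)*(l + 3)*(l^2 - 4*l - 5) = (l - 5)*(l + 2)*(l + 3)*(l + 1)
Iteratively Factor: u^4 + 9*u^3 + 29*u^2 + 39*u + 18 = (u + 2)*(u^3 + 7*u^2 + 15*u + 9) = (u + 2)*(u + 3)*(u^2 + 4*u + 3) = (u + 1)*(u + 2)*(u + 3)*(u + 3)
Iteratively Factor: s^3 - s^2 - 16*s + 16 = (s + 4)*(s^2 - 5*s + 4) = (s - 4)*(s + 4)*(s - 1)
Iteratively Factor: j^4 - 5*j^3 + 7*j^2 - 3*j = (j - 3)*(j^3 - 2*j^2 + j) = (j - 3)*(j - 1)*(j^2 - j) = (j - 3)*(j - 1)^2*(j)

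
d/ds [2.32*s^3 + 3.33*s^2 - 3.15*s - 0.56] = 6.96*s^2 + 6.66*s - 3.15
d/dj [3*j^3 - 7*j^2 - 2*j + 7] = 9*j^2 - 14*j - 2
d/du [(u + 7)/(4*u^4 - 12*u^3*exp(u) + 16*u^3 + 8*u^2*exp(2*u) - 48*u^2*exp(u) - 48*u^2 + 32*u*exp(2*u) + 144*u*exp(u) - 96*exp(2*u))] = (u^4 - 3*u^3*exp(u) + 4*u^3 + 2*u^2*exp(2*u) - 12*u^2*exp(u) - 12*u^2 + 8*u*exp(2*u) + 36*u*exp(u) - (u + 7)*(-3*u^3*exp(u) + 4*u^3 + 4*u^2*exp(2*u) - 21*u^2*exp(u) + 12*u^2 + 20*u*exp(2*u) + 12*u*exp(u) - 24*u - 40*exp(2*u) + 36*exp(u)) - 24*exp(2*u))/(4*(u^4 - 3*u^3*exp(u) + 4*u^3 + 2*u^2*exp(2*u) - 12*u^2*exp(u) - 12*u^2 + 8*u*exp(2*u) + 36*u*exp(u) - 24*exp(2*u))^2)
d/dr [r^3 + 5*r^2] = r*(3*r + 10)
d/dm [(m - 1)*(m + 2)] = 2*m + 1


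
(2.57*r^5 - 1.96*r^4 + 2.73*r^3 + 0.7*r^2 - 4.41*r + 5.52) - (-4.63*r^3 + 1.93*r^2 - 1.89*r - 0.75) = 2.57*r^5 - 1.96*r^4 + 7.36*r^3 - 1.23*r^2 - 2.52*r + 6.27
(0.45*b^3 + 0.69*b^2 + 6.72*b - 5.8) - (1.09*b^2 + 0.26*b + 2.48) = 0.45*b^3 - 0.4*b^2 + 6.46*b - 8.28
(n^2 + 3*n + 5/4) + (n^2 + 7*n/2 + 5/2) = 2*n^2 + 13*n/2 + 15/4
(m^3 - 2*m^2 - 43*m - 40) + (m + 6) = m^3 - 2*m^2 - 42*m - 34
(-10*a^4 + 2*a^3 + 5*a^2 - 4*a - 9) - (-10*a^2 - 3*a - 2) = -10*a^4 + 2*a^3 + 15*a^2 - a - 7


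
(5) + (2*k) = 2*k + 5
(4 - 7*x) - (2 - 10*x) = 3*x + 2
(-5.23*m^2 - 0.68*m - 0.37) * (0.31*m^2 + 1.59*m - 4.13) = -1.6213*m^4 - 8.5265*m^3 + 20.404*m^2 + 2.2201*m + 1.5281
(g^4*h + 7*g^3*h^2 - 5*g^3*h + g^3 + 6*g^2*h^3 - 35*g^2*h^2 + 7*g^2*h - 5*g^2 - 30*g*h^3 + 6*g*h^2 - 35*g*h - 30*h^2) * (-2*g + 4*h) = -2*g^5*h - 10*g^4*h^2 + 10*g^4*h - 2*g^4 + 16*g^3*h^3 + 50*g^3*h^2 - 10*g^3*h + 10*g^3 + 24*g^2*h^4 - 80*g^2*h^3 + 16*g^2*h^2 + 50*g^2*h - 120*g*h^4 + 24*g*h^3 - 80*g*h^2 - 120*h^3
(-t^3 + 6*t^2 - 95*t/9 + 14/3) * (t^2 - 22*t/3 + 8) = -t^5 + 40*t^4/3 - 563*t^3/9 + 3512*t^2/27 - 356*t/3 + 112/3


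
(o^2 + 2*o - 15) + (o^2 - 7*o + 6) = 2*o^2 - 5*o - 9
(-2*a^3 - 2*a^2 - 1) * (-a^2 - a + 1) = 2*a^5 + 4*a^4 - a^2 + a - 1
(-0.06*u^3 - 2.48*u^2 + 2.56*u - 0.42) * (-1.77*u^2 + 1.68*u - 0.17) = 0.1062*u^5 + 4.2888*u^4 - 8.6874*u^3 + 5.4658*u^2 - 1.1408*u + 0.0714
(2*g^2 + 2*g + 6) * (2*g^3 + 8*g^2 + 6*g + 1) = 4*g^5 + 20*g^4 + 40*g^3 + 62*g^2 + 38*g + 6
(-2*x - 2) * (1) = -2*x - 2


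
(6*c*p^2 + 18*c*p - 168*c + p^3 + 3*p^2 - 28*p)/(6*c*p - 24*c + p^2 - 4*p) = p + 7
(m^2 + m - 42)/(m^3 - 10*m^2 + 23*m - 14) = (m^2 + m - 42)/(m^3 - 10*m^2 + 23*m - 14)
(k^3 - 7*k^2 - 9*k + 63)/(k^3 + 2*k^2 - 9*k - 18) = (k - 7)/(k + 2)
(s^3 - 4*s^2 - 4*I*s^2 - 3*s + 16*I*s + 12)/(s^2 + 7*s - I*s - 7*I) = (s^2 - s*(4 + 3*I) + 12*I)/(s + 7)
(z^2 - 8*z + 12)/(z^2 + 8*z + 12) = (z^2 - 8*z + 12)/(z^2 + 8*z + 12)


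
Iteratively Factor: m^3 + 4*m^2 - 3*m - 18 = (m + 3)*(m^2 + m - 6) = (m - 2)*(m + 3)*(m + 3)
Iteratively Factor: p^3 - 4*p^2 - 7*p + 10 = (p - 5)*(p^2 + p - 2) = (p - 5)*(p + 2)*(p - 1)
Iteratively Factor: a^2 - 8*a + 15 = (a - 3)*(a - 5)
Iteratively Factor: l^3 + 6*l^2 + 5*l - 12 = (l - 1)*(l^2 + 7*l + 12) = (l - 1)*(l + 3)*(l + 4)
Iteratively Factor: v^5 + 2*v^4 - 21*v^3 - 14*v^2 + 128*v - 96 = (v - 3)*(v^4 + 5*v^3 - 6*v^2 - 32*v + 32) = (v - 3)*(v + 4)*(v^3 + v^2 - 10*v + 8) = (v - 3)*(v + 4)^2*(v^2 - 3*v + 2) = (v - 3)*(v - 2)*(v + 4)^2*(v - 1)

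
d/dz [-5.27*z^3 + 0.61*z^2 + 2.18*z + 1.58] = -15.81*z^2 + 1.22*z + 2.18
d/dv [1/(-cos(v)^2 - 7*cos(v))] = -(2*cos(v) + 7)*sin(v)/((cos(v) + 7)^2*cos(v)^2)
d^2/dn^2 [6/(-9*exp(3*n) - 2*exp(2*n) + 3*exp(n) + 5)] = 6*(-2*(27*exp(2*n) + 4*exp(n) - 3)^2*exp(n) + (81*exp(2*n) + 8*exp(n) - 3)*(9*exp(3*n) + 2*exp(2*n) - 3*exp(n) - 5))*exp(n)/(9*exp(3*n) + 2*exp(2*n) - 3*exp(n) - 5)^3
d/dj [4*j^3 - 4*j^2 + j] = 12*j^2 - 8*j + 1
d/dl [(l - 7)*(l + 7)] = 2*l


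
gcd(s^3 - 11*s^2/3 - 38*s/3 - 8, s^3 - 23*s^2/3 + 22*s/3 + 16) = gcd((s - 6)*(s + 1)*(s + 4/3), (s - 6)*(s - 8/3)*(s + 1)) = s^2 - 5*s - 6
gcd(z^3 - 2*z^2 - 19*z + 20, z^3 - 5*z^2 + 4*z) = z - 1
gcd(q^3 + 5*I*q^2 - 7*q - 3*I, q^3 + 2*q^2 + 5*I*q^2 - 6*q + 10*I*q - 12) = q + 3*I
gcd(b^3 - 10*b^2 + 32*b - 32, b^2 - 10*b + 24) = b - 4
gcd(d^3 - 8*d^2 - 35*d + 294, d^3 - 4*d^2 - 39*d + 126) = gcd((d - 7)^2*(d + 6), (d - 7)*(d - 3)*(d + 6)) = d^2 - d - 42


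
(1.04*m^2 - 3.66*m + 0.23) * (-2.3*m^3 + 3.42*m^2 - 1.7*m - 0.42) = -2.392*m^5 + 11.9748*m^4 - 14.8142*m^3 + 6.5718*m^2 + 1.1462*m - 0.0966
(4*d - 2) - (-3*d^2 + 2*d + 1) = 3*d^2 + 2*d - 3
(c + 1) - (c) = 1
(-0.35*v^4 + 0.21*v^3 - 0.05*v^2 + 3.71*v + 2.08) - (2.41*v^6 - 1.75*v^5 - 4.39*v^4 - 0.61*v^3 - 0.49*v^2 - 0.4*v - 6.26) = -2.41*v^6 + 1.75*v^5 + 4.04*v^4 + 0.82*v^3 + 0.44*v^2 + 4.11*v + 8.34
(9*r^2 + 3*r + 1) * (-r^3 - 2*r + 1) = -9*r^5 - 3*r^4 - 19*r^3 + 3*r^2 + r + 1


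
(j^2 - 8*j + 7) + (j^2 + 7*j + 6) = 2*j^2 - j + 13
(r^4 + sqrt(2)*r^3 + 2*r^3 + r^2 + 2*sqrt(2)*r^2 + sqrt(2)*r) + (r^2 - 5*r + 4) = r^4 + sqrt(2)*r^3 + 2*r^3 + 2*r^2 + 2*sqrt(2)*r^2 - 5*r + sqrt(2)*r + 4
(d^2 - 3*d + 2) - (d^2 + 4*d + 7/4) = 1/4 - 7*d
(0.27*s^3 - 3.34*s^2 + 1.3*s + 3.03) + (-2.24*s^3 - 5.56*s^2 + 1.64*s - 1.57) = -1.97*s^3 - 8.9*s^2 + 2.94*s + 1.46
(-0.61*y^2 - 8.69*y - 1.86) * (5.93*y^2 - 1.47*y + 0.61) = -3.6173*y^4 - 50.635*y^3 + 1.3724*y^2 - 2.5667*y - 1.1346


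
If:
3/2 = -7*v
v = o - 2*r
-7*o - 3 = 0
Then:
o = -3/7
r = -3/28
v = -3/14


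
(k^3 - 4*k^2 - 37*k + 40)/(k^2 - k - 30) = (k^2 - 9*k + 8)/(k - 6)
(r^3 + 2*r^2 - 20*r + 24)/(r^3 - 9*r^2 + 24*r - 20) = (r + 6)/(r - 5)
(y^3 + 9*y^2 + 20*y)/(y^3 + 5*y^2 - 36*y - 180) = y*(y + 4)/(y^2 - 36)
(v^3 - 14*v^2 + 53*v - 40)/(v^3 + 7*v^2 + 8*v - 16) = (v^2 - 13*v + 40)/(v^2 + 8*v + 16)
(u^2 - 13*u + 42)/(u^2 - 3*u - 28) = (u - 6)/(u + 4)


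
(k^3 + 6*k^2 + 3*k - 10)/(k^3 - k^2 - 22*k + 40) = (k^2 + k - 2)/(k^2 - 6*k + 8)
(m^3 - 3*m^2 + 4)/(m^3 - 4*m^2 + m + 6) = (m - 2)/(m - 3)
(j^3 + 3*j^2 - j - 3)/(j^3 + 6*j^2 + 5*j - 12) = (j + 1)/(j + 4)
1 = 1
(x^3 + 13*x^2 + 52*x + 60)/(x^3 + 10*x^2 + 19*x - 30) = (x + 2)/(x - 1)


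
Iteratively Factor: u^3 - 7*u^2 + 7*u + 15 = (u - 3)*(u^2 - 4*u - 5) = (u - 5)*(u - 3)*(u + 1)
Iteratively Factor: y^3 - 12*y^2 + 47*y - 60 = (y - 3)*(y^2 - 9*y + 20) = (y - 5)*(y - 3)*(y - 4)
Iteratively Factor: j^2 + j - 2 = (j + 2)*(j - 1)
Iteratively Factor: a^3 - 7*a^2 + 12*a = (a)*(a^2 - 7*a + 12) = a*(a - 3)*(a - 4)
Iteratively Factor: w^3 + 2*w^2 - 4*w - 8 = (w + 2)*(w^2 - 4) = (w + 2)^2*(w - 2)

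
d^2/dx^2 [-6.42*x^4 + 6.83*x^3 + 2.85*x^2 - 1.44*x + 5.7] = -77.04*x^2 + 40.98*x + 5.7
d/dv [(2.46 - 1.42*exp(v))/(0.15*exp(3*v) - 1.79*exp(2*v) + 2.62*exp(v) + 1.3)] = (0.426*exp(3*v) - 3.6488*exp(2*v) + 8.8068*exp(v) - 8.2912)*exp(v)/(0.0225*exp(6*v) - 0.537*exp(5*v) + 3.9901*exp(4*v) - 8.9896*exp(3*v) + 2.2104*exp(2*v) + 6.812*exp(v) + 1.69)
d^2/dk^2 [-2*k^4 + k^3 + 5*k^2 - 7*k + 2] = -24*k^2 + 6*k + 10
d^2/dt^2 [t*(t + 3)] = 2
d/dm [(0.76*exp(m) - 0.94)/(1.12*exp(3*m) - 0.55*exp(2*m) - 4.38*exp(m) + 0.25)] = (-1.7024*exp(3*m) + 3.5764*exp(2*m) - 1.034*exp(m) - 3.9272)*exp(m)/(1.2544*exp(6*m) - 1.232*exp(5*m) - 9.5087*exp(4*m) + 5.378*exp(3*m) + 18.9094*exp(2*m) - 2.19*exp(m) + 0.0625)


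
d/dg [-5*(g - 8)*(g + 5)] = 15 - 10*g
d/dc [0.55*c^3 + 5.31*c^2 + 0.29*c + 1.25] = 1.65*c^2 + 10.62*c + 0.29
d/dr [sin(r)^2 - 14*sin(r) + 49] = 2*(sin(r) - 7)*cos(r)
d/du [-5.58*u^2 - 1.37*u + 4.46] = -11.16*u - 1.37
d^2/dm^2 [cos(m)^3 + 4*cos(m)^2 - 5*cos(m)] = 17*cos(m)/4 - 8*cos(2*m) - 9*cos(3*m)/4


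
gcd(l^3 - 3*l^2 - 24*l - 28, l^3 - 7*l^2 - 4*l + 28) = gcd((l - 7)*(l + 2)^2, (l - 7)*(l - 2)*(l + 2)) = l^2 - 5*l - 14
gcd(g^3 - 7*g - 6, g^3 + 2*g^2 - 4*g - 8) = g + 2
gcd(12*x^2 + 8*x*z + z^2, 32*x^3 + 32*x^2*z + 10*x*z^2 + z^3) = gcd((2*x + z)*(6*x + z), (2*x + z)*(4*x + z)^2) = 2*x + z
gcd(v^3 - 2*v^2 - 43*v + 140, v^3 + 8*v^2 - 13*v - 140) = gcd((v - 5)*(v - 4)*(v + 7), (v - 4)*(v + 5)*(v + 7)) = v^2 + 3*v - 28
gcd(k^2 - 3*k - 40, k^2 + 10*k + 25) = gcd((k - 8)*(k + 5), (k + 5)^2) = k + 5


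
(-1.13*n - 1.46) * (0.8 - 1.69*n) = 1.9097*n^2 + 1.5634*n - 1.168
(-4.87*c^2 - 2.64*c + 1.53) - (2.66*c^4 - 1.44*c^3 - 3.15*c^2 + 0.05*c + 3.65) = -2.66*c^4 + 1.44*c^3 - 1.72*c^2 - 2.69*c - 2.12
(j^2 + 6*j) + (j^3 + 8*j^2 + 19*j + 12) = j^3 + 9*j^2 + 25*j + 12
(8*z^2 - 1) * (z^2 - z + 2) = 8*z^4 - 8*z^3 + 15*z^2 + z - 2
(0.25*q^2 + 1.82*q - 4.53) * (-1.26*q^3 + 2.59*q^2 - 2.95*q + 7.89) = -0.315*q^5 - 1.6457*q^4 + 9.6841*q^3 - 15.1292*q^2 + 27.7233*q - 35.7417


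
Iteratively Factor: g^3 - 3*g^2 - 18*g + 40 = (g - 2)*(g^2 - g - 20) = (g - 5)*(g - 2)*(g + 4)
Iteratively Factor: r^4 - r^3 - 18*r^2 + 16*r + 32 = (r - 4)*(r^3 + 3*r^2 - 6*r - 8) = (r - 4)*(r + 1)*(r^2 + 2*r - 8) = (r - 4)*(r - 2)*(r + 1)*(r + 4)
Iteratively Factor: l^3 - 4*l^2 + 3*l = (l)*(l^2 - 4*l + 3) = l*(l - 1)*(l - 3)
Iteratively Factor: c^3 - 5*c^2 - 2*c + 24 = (c - 3)*(c^2 - 2*c - 8) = (c - 4)*(c - 3)*(c + 2)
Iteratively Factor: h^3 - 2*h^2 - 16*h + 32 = (h - 2)*(h^2 - 16) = (h - 2)*(h + 4)*(h - 4)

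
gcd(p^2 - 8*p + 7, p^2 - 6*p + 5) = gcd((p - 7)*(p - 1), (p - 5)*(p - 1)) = p - 1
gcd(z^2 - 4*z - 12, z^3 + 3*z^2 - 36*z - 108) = z - 6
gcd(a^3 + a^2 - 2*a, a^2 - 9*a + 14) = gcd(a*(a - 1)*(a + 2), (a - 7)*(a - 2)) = 1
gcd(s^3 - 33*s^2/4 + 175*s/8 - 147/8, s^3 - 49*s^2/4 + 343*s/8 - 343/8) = s^2 - 21*s/4 + 49/8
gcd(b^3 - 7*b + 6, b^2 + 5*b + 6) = b + 3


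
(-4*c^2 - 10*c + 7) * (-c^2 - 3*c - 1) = 4*c^4 + 22*c^3 + 27*c^2 - 11*c - 7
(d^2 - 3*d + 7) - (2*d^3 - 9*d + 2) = -2*d^3 + d^2 + 6*d + 5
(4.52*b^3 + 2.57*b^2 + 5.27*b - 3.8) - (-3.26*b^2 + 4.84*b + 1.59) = 4.52*b^3 + 5.83*b^2 + 0.43*b - 5.39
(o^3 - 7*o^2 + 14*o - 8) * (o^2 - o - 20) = o^5 - 8*o^4 + o^3 + 118*o^2 - 272*o + 160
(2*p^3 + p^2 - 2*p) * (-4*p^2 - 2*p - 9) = -8*p^5 - 8*p^4 - 12*p^3 - 5*p^2 + 18*p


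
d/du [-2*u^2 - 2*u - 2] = -4*u - 2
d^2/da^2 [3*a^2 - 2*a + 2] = 6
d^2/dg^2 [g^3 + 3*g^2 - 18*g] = 6*g + 6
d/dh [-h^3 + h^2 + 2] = h*(2 - 3*h)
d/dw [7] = 0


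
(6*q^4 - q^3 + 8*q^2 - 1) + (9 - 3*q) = 6*q^4 - q^3 + 8*q^2 - 3*q + 8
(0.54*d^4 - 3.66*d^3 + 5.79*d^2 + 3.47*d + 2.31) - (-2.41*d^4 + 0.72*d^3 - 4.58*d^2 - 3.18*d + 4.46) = 2.95*d^4 - 4.38*d^3 + 10.37*d^2 + 6.65*d - 2.15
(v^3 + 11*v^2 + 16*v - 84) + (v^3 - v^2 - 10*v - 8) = 2*v^3 + 10*v^2 + 6*v - 92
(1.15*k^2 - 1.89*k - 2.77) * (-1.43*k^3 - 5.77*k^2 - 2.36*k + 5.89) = -1.6445*k^5 - 3.9328*k^4 + 12.1524*k^3 + 27.2168*k^2 - 4.5949*k - 16.3153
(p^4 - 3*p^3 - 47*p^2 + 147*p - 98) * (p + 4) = p^5 + p^4 - 59*p^3 - 41*p^2 + 490*p - 392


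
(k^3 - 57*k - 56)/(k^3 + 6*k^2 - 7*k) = (k^2 - 7*k - 8)/(k*(k - 1))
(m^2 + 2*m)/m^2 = (m + 2)/m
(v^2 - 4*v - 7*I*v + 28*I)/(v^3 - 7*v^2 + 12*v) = (v - 7*I)/(v*(v - 3))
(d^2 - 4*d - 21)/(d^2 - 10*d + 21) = (d + 3)/(d - 3)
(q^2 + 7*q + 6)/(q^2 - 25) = (q^2 + 7*q + 6)/(q^2 - 25)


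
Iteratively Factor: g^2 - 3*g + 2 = (g - 2)*(g - 1)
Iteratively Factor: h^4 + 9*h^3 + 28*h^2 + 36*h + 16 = (h + 4)*(h^3 + 5*h^2 + 8*h + 4) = (h + 2)*(h + 4)*(h^2 + 3*h + 2) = (h + 2)^2*(h + 4)*(h + 1)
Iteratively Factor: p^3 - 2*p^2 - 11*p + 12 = (p + 3)*(p^2 - 5*p + 4) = (p - 1)*(p + 3)*(p - 4)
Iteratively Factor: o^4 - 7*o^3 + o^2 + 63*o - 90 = (o + 3)*(o^3 - 10*o^2 + 31*o - 30) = (o - 5)*(o + 3)*(o^2 - 5*o + 6) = (o - 5)*(o - 2)*(o + 3)*(o - 3)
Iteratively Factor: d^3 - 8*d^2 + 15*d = (d)*(d^2 - 8*d + 15) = d*(d - 3)*(d - 5)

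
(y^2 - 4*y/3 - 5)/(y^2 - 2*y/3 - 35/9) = 3*(y - 3)/(3*y - 7)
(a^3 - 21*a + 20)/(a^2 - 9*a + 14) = (a^3 - 21*a + 20)/(a^2 - 9*a + 14)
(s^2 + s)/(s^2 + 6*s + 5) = s/(s + 5)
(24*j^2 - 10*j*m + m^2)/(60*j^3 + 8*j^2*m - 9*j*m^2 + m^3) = (4*j - m)/(10*j^2 + 3*j*m - m^2)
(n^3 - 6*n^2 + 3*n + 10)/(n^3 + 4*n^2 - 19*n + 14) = (n^2 - 4*n - 5)/(n^2 + 6*n - 7)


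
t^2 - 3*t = t*(t - 3)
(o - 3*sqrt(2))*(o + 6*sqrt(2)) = o^2 + 3*sqrt(2)*o - 36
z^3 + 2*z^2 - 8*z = z*(z - 2)*(z + 4)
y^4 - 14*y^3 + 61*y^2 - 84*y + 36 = (y - 6)^2*(y - 1)^2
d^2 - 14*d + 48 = (d - 8)*(d - 6)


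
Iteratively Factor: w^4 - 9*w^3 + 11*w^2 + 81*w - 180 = (w + 3)*(w^3 - 12*w^2 + 47*w - 60) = (w - 3)*(w + 3)*(w^2 - 9*w + 20) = (w - 5)*(w - 3)*(w + 3)*(w - 4)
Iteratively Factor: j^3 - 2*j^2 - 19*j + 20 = (j - 1)*(j^2 - j - 20) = (j - 1)*(j + 4)*(j - 5)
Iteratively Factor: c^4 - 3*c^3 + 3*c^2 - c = (c - 1)*(c^3 - 2*c^2 + c) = (c - 1)^2*(c^2 - c) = c*(c - 1)^2*(c - 1)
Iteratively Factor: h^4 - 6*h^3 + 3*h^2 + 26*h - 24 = (h + 2)*(h^3 - 8*h^2 + 19*h - 12) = (h - 4)*(h + 2)*(h^2 - 4*h + 3) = (h - 4)*(h - 1)*(h + 2)*(h - 3)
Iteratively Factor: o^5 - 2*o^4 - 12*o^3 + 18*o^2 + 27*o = (o + 1)*(o^4 - 3*o^3 - 9*o^2 + 27*o) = o*(o + 1)*(o^3 - 3*o^2 - 9*o + 27) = o*(o + 1)*(o + 3)*(o^2 - 6*o + 9) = o*(o - 3)*(o + 1)*(o + 3)*(o - 3)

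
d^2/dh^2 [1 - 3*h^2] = -6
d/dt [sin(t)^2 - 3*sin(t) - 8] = (2*sin(t) - 3)*cos(t)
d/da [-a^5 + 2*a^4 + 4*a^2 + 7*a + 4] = -5*a^4 + 8*a^3 + 8*a + 7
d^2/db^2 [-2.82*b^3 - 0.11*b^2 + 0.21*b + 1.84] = -16.92*b - 0.22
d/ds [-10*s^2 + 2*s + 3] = 2 - 20*s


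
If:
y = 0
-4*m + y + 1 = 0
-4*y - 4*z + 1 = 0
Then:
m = 1/4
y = 0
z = 1/4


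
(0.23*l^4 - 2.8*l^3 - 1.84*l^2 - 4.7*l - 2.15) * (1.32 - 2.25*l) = -0.5175*l^5 + 6.6036*l^4 + 0.444000000000001*l^3 + 8.1462*l^2 - 1.3665*l - 2.838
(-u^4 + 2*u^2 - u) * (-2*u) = 2*u^5 - 4*u^3 + 2*u^2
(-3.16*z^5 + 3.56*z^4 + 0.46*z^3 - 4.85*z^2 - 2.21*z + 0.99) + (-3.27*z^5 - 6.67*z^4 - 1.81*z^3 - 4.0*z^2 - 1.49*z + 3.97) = -6.43*z^5 - 3.11*z^4 - 1.35*z^3 - 8.85*z^2 - 3.7*z + 4.96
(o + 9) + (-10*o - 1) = 8 - 9*o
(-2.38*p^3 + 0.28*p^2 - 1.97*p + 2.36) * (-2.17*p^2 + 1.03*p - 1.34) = 5.1646*p^5 - 3.059*p^4 + 7.7525*p^3 - 7.5255*p^2 + 5.0706*p - 3.1624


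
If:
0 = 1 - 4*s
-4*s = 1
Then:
No Solution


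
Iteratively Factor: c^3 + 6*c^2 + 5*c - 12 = (c + 3)*(c^2 + 3*c - 4) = (c + 3)*(c + 4)*(c - 1)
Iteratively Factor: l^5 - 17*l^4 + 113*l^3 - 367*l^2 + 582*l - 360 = (l - 3)*(l^4 - 14*l^3 + 71*l^2 - 154*l + 120) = (l - 3)*(l - 2)*(l^3 - 12*l^2 + 47*l - 60) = (l - 4)*(l - 3)*(l - 2)*(l^2 - 8*l + 15) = (l - 5)*(l - 4)*(l - 3)*(l - 2)*(l - 3)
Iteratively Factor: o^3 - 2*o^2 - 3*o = (o - 3)*(o^2 + o) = (o - 3)*(o + 1)*(o)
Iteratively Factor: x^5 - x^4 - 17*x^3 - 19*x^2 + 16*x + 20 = (x - 1)*(x^4 - 17*x^2 - 36*x - 20) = (x - 1)*(x + 2)*(x^3 - 2*x^2 - 13*x - 10) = (x - 5)*(x - 1)*(x + 2)*(x^2 + 3*x + 2) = (x - 5)*(x - 1)*(x + 2)^2*(x + 1)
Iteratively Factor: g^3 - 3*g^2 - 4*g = (g + 1)*(g^2 - 4*g) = g*(g + 1)*(g - 4)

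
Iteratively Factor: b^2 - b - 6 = (b + 2)*(b - 3)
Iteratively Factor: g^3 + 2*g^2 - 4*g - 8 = (g + 2)*(g^2 - 4) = (g + 2)^2*(g - 2)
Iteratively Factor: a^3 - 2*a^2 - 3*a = (a - 3)*(a^2 + a) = (a - 3)*(a + 1)*(a)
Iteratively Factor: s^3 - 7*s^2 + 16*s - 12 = (s - 2)*(s^2 - 5*s + 6) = (s - 3)*(s - 2)*(s - 2)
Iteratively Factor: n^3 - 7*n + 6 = (n - 2)*(n^2 + 2*n - 3) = (n - 2)*(n - 1)*(n + 3)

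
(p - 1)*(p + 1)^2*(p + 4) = p^4 + 5*p^3 + 3*p^2 - 5*p - 4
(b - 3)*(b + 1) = b^2 - 2*b - 3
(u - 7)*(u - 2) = u^2 - 9*u + 14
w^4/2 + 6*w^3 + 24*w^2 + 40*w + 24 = (w/2 + 1)*(w + 2)^2*(w + 6)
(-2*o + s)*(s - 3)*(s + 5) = -2*o*s^2 - 4*o*s + 30*o + s^3 + 2*s^2 - 15*s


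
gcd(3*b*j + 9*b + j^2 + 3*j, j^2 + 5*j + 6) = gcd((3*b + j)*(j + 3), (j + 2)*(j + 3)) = j + 3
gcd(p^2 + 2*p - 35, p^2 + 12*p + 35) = p + 7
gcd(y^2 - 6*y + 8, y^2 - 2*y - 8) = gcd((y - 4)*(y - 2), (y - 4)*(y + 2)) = y - 4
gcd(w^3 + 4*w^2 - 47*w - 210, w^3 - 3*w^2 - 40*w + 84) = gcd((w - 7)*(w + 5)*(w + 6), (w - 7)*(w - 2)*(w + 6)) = w^2 - w - 42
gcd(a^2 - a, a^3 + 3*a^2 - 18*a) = a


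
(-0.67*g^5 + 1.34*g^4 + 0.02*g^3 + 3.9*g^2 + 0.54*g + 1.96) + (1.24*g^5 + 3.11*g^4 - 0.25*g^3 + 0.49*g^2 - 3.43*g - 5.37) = 0.57*g^5 + 4.45*g^4 - 0.23*g^3 + 4.39*g^2 - 2.89*g - 3.41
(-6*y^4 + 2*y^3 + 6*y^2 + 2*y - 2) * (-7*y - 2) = 42*y^5 - 2*y^4 - 46*y^3 - 26*y^2 + 10*y + 4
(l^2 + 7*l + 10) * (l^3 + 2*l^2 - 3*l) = l^5 + 9*l^4 + 21*l^3 - l^2 - 30*l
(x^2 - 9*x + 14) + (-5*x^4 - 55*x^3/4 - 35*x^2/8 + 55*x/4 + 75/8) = -5*x^4 - 55*x^3/4 - 27*x^2/8 + 19*x/4 + 187/8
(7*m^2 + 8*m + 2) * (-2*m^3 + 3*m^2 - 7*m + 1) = -14*m^5 + 5*m^4 - 29*m^3 - 43*m^2 - 6*m + 2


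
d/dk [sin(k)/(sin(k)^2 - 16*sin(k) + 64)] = -(sin(k) + 8)*cos(k)/(sin(k) - 8)^3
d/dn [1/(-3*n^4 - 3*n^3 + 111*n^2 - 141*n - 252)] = (4*n^3 + 3*n^2 - 74*n + 47)/(3*(n^4 + n^3 - 37*n^2 + 47*n + 84)^2)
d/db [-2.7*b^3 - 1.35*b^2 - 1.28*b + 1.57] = -8.1*b^2 - 2.7*b - 1.28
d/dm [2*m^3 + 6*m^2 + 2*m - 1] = 6*m^2 + 12*m + 2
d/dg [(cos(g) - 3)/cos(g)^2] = (cos(g) - 6)*sin(g)/cos(g)^3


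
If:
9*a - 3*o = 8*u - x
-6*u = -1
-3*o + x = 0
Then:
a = 4/27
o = x/3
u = 1/6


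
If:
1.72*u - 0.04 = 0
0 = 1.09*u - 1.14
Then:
No Solution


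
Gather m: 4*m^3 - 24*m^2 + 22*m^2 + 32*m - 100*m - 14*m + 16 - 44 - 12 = 4*m^3 - 2*m^2 - 82*m - 40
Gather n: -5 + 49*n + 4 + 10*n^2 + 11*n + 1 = 10*n^2 + 60*n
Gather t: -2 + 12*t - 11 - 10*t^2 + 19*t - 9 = -10*t^2 + 31*t - 22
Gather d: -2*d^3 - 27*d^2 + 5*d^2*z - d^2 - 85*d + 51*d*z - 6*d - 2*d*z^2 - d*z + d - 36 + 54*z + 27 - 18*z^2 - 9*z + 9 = -2*d^3 + d^2*(5*z - 28) + d*(-2*z^2 + 50*z - 90) - 18*z^2 + 45*z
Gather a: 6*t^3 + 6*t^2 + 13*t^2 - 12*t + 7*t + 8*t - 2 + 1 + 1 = 6*t^3 + 19*t^2 + 3*t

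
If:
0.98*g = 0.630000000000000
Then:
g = 0.64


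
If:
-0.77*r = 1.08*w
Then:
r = -1.4025974025974*w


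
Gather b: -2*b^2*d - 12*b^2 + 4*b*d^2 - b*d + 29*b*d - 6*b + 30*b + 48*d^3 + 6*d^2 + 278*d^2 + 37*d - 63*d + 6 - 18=b^2*(-2*d - 12) + b*(4*d^2 + 28*d + 24) + 48*d^3 + 284*d^2 - 26*d - 12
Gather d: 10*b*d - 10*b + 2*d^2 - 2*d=-10*b + 2*d^2 + d*(10*b - 2)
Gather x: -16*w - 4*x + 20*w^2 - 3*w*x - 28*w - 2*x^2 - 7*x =20*w^2 - 44*w - 2*x^2 + x*(-3*w - 11)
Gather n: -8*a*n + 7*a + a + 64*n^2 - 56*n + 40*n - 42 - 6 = 8*a + 64*n^2 + n*(-8*a - 16) - 48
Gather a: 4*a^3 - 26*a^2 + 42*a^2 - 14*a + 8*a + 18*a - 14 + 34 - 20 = 4*a^3 + 16*a^2 + 12*a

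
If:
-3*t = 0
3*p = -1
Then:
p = -1/3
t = 0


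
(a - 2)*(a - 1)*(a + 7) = a^3 + 4*a^2 - 19*a + 14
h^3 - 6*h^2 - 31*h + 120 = (h - 8)*(h - 3)*(h + 5)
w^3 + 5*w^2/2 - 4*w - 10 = (w - 2)*(w + 2)*(w + 5/2)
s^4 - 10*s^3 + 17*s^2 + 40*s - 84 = (s - 7)*(s - 3)*(s - 2)*(s + 2)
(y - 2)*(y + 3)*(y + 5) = y^3 + 6*y^2 - y - 30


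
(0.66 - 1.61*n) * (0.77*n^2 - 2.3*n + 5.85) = -1.2397*n^3 + 4.2112*n^2 - 10.9365*n + 3.861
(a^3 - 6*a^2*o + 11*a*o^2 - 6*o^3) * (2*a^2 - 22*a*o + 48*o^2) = 2*a^5 - 34*a^4*o + 202*a^3*o^2 - 542*a^2*o^3 + 660*a*o^4 - 288*o^5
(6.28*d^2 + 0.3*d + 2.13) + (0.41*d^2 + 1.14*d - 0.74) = 6.69*d^2 + 1.44*d + 1.39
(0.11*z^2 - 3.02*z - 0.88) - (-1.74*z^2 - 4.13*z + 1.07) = 1.85*z^2 + 1.11*z - 1.95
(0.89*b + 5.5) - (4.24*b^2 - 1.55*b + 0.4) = -4.24*b^2 + 2.44*b + 5.1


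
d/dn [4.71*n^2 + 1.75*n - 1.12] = 9.42*n + 1.75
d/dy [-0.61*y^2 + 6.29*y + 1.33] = 6.29 - 1.22*y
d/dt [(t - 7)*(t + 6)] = 2*t - 1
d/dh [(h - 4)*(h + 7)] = 2*h + 3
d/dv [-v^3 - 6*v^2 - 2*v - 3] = -3*v^2 - 12*v - 2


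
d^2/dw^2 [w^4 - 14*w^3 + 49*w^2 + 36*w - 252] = 12*w^2 - 84*w + 98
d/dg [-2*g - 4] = -2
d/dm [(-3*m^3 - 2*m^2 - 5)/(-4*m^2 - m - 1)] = (12*m^4 + 6*m^3 + 11*m^2 - 36*m - 5)/(16*m^4 + 8*m^3 + 9*m^2 + 2*m + 1)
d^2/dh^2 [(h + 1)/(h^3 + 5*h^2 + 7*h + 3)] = 2*(3*h^2 + 12*h + 13)/(h^6 + 12*h^5 + 57*h^4 + 136*h^3 + 171*h^2 + 108*h + 27)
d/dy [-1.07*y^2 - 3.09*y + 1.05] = -2.14*y - 3.09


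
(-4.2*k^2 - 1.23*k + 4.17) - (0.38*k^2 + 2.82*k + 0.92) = -4.58*k^2 - 4.05*k + 3.25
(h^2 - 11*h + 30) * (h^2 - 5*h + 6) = h^4 - 16*h^3 + 91*h^2 - 216*h + 180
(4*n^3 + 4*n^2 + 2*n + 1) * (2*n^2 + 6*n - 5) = 8*n^5 + 32*n^4 + 8*n^3 - 6*n^2 - 4*n - 5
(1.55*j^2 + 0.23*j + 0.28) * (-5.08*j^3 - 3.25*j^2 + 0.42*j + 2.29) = -7.874*j^5 - 6.2059*j^4 - 1.5189*j^3 + 2.7361*j^2 + 0.6443*j + 0.6412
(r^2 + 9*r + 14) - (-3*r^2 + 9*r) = 4*r^2 + 14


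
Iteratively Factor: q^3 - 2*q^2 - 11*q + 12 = (q - 1)*(q^2 - q - 12) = (q - 1)*(q + 3)*(q - 4)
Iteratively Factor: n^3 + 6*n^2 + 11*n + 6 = (n + 1)*(n^2 + 5*n + 6) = (n + 1)*(n + 3)*(n + 2)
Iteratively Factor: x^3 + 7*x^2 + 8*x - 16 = (x + 4)*(x^2 + 3*x - 4) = (x + 4)^2*(x - 1)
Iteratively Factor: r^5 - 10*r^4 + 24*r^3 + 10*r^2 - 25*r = (r)*(r^4 - 10*r^3 + 24*r^2 + 10*r - 25) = r*(r - 1)*(r^3 - 9*r^2 + 15*r + 25) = r*(r - 5)*(r - 1)*(r^2 - 4*r - 5) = r*(r - 5)^2*(r - 1)*(r + 1)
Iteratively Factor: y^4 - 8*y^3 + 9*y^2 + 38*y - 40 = (y - 4)*(y^3 - 4*y^2 - 7*y + 10) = (y - 5)*(y - 4)*(y^2 + y - 2) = (y - 5)*(y - 4)*(y + 2)*(y - 1)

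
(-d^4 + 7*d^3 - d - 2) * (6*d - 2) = -6*d^5 + 44*d^4 - 14*d^3 - 6*d^2 - 10*d + 4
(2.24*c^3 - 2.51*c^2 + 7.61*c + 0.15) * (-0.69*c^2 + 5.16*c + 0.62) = -1.5456*c^5 + 13.2903*c^4 - 16.8137*c^3 + 37.6079*c^2 + 5.4922*c + 0.093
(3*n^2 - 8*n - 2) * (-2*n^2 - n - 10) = -6*n^4 + 13*n^3 - 18*n^2 + 82*n + 20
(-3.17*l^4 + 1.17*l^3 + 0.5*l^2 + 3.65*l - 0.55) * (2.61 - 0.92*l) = 2.9164*l^5 - 9.3501*l^4 + 2.5937*l^3 - 2.053*l^2 + 10.0325*l - 1.4355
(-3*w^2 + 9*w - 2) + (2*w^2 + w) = -w^2 + 10*w - 2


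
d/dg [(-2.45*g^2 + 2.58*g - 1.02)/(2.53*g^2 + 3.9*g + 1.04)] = (-16.0824*g^2 + 0.065199999999999*g + 6.6612)/(6.4009*g^4 + 19.734*g^3 + 20.4724*g^2 + 8.112*g + 1.0816)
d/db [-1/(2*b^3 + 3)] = 6*b^2/(2*b^3 + 3)^2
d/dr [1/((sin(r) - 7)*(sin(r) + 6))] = (-sin(2*r) + cos(r))/((sin(r) - 7)^2*(sin(r) + 6)^2)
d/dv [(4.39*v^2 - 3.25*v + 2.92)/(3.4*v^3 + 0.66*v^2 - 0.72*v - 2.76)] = (-14.926*v^4 + 22.1*v^3 - 30.7998*v^2 - 28.0872*v + 11.0724)/(11.56*v^6 + 4.488*v^5 - 4.4604*v^4 - 19.7184*v^3 - 3.1248*v^2 + 3.9744*v + 7.6176)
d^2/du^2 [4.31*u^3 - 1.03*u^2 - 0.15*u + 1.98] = 25.86*u - 2.06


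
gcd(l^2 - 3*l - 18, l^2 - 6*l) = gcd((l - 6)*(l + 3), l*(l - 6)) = l - 6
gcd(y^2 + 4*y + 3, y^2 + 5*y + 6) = y + 3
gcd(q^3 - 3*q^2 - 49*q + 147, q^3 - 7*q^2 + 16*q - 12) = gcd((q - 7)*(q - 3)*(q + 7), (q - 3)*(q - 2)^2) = q - 3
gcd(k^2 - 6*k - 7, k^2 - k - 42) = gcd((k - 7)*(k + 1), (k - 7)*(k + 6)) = k - 7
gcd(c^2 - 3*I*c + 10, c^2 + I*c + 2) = c + 2*I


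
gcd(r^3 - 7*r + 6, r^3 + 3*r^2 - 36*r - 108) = r + 3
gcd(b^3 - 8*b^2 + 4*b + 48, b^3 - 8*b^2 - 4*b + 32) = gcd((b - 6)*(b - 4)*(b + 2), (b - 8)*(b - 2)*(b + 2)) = b + 2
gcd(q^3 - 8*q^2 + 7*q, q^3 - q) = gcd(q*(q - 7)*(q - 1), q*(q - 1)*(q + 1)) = q^2 - q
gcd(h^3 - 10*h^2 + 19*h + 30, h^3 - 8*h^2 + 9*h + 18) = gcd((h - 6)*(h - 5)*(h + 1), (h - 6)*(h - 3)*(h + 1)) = h^2 - 5*h - 6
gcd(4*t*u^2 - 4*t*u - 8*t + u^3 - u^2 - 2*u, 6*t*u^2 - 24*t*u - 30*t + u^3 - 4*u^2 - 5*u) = u + 1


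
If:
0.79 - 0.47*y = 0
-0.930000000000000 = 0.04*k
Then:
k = -23.25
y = 1.68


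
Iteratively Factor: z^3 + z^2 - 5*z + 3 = (z - 1)*(z^2 + 2*z - 3) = (z - 1)^2*(z + 3)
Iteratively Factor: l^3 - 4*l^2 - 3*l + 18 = (l + 2)*(l^2 - 6*l + 9) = (l - 3)*(l + 2)*(l - 3)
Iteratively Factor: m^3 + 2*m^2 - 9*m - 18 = (m - 3)*(m^2 + 5*m + 6) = (m - 3)*(m + 2)*(m + 3)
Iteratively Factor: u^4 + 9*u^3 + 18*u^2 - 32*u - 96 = (u - 2)*(u^3 + 11*u^2 + 40*u + 48) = (u - 2)*(u + 4)*(u^2 + 7*u + 12) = (u - 2)*(u + 3)*(u + 4)*(u + 4)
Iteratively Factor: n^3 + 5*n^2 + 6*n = (n)*(n^2 + 5*n + 6) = n*(n + 2)*(n + 3)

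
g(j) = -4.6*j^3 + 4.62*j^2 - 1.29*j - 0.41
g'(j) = -13.8*j^2 + 9.24*j - 1.29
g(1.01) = -1.74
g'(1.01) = -6.03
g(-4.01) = 375.67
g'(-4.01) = -260.25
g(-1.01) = 10.35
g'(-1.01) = -24.70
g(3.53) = -149.73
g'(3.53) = -140.63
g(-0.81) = 6.11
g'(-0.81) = -17.83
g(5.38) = -589.94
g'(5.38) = -351.01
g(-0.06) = -0.31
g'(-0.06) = -1.89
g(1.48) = -7.11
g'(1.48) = -17.84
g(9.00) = -2991.20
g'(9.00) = -1035.93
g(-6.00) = 1167.25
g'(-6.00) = -553.53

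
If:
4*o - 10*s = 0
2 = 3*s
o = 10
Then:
No Solution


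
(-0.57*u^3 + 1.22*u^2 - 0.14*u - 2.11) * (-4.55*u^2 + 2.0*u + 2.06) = 2.5935*u^5 - 6.691*u^4 + 1.9028*u^3 + 11.8337*u^2 - 4.5084*u - 4.3466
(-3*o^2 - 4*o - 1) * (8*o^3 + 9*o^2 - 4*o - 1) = -24*o^5 - 59*o^4 - 32*o^3 + 10*o^2 + 8*o + 1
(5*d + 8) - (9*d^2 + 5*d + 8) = -9*d^2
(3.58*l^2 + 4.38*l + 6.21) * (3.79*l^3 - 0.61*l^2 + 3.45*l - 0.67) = 13.5682*l^5 + 14.4164*l^4 + 33.2151*l^3 + 8.9243*l^2 + 18.4899*l - 4.1607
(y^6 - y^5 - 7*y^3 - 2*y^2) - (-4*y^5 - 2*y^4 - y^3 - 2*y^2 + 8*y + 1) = y^6 + 3*y^5 + 2*y^4 - 6*y^3 - 8*y - 1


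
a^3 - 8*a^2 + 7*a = a*(a - 7)*(a - 1)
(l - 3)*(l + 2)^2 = l^3 + l^2 - 8*l - 12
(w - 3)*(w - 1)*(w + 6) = w^3 + 2*w^2 - 21*w + 18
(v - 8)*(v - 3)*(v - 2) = v^3 - 13*v^2 + 46*v - 48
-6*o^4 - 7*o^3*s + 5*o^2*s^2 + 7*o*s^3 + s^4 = (-o + s)*(o + s)^2*(6*o + s)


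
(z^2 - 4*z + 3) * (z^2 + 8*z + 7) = z^4 + 4*z^3 - 22*z^2 - 4*z + 21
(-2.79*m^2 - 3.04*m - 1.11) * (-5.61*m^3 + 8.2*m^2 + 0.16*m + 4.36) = 15.6519*m^5 - 5.8236*m^4 - 19.1473*m^3 - 21.7528*m^2 - 13.432*m - 4.8396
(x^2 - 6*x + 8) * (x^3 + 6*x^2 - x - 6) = x^5 - 29*x^3 + 48*x^2 + 28*x - 48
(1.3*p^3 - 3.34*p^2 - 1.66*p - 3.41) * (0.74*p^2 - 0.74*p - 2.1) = 0.962*p^5 - 3.4336*p^4 - 1.4868*p^3 + 5.719*p^2 + 6.0094*p + 7.161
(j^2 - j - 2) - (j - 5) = j^2 - 2*j + 3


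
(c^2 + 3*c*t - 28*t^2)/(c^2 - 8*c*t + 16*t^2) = (-c - 7*t)/(-c + 4*t)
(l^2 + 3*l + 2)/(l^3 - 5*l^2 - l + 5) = (l + 2)/(l^2 - 6*l + 5)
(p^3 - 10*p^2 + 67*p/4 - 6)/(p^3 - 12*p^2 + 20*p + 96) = (p^2 - 2*p + 3/4)/(p^2 - 4*p - 12)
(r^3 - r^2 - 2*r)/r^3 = (r^2 - r - 2)/r^2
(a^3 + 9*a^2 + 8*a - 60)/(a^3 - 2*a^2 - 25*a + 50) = (a + 6)/(a - 5)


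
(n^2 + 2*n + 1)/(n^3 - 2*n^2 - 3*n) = (n + 1)/(n*(n - 3))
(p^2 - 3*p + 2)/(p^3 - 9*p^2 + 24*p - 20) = (p - 1)/(p^2 - 7*p + 10)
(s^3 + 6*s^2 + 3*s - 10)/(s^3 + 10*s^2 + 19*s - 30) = (s + 2)/(s + 6)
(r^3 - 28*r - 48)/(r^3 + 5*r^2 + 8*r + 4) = (r^2 - 2*r - 24)/(r^2 + 3*r + 2)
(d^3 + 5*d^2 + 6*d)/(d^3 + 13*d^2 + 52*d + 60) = d*(d + 3)/(d^2 + 11*d + 30)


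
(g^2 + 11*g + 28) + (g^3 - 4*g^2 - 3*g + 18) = g^3 - 3*g^2 + 8*g + 46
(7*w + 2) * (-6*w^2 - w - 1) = -42*w^3 - 19*w^2 - 9*w - 2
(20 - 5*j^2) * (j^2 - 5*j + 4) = -5*j^4 + 25*j^3 - 100*j + 80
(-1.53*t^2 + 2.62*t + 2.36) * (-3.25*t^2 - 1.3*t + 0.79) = 4.9725*t^4 - 6.526*t^3 - 12.2847*t^2 - 0.9982*t + 1.8644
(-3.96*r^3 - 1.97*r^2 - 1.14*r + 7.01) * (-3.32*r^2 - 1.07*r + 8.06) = 13.1472*r^5 + 10.7776*r^4 - 26.0249*r^3 - 37.9316*r^2 - 16.6891*r + 56.5006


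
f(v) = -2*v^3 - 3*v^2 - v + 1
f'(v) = -6*v^2 - 6*v - 1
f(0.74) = -2.19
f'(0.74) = -8.73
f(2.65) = -59.94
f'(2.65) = -59.04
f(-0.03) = 1.03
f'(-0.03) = -0.83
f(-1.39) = 1.96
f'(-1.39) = -4.25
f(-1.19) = 1.31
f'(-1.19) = -2.36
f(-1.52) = 2.61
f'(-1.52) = -5.74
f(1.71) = -19.48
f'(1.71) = -28.80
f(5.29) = -384.31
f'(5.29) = -200.64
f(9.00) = -1709.00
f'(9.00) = -541.00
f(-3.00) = 31.00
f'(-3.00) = -37.00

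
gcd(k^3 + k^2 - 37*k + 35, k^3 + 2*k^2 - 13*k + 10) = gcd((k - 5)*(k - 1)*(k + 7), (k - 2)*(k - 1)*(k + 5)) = k - 1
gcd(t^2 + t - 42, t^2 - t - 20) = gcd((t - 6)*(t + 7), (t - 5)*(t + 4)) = 1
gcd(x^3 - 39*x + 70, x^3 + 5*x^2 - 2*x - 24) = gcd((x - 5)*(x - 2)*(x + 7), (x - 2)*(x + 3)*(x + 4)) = x - 2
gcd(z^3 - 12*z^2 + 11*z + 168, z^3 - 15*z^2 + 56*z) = z^2 - 15*z + 56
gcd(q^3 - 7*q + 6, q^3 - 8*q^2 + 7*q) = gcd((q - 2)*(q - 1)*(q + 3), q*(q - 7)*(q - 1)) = q - 1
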